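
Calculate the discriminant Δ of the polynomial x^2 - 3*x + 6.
Δ = -15

For a quadratic a x^2 + b x + c the discriminant is Δ = b^2 - 4ac = (-3)^2 - 4*(1)*(6) = 9 - (24) = -15.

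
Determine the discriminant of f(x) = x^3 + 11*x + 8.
Δ = -7052

For a depressed cubic x^3 + p x + q the discriminant is Δ = -4 p^3 - 27 q^2 = -4*(11)^3 - 27*(8)^2 = -5324 - 1728 = -7052.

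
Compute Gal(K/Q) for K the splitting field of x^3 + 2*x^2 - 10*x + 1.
Gal(K/Q) = S_3 (symmetric group of order 6)

Compute the discriminant of x^3 + (2)*x^2 + (-10)*x + (1): Δ = 3981. Since Δ is not a rational square, the Galois group is not contained in A_3; it must be the full S_3 (irreducibility of the cubic rules out anything smaller).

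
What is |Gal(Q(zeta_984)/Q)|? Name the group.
|Gal(Q(zeta_984)/Q)| = phi(984) = 320; group ≅ (Z/984Z)^* ≅ Z/2Z × Z/2Z × Z/2Z × Z/40Z

The n-th cyclotomic polynomial Φ_984(x) is the minimal polynomial of zeta_984 over Q and has degree phi(984) = 320. So Q(zeta_984) is a degree-320 Galois extension with Galois group (Z/984Z)^*. By CRT, (Z/984Z)^* ≅ (Z/8Z)^* × (Z/3Z)^* × (Z/41Z)^*. Each prime-power unit group is (Z/8Z)^* ≅ Z/2Z × Z/2Z; (Z/3Z)^* ≅ Z/2Z; (Z/41Z)^* ≅ Z/40Z. Hence Gal(Q(zeta_984)/Q) ≅ Z/2Z × Z/2Z × Z/2Z × Z/40Z.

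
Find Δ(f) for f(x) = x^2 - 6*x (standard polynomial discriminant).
Δ = 36

For a quadratic a x^2 + b x + c the discriminant is Δ = b^2 - 4ac = (-6)^2 - 4*(1)*(0) = 36 - (0) = 36.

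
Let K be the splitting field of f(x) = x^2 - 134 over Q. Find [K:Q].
[K:Q] = 2

The polynomial x^2 - 134 is irreducible over Q since 134 is not a perfect square. Its splitting field is Q(sqrt(134)), which has degree 2 over Q.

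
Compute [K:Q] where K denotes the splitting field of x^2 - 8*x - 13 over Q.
[K:Q] = 2

The discriminant of x^2 + (-8)*x + (-13) is b^2 - 4c = 64 - (-52) = 116. Since 116 is not a perfect square in Q, the polynomial is irreducible over Q. Its two roots generate a degree-2 extension, so [K:Q] = 2.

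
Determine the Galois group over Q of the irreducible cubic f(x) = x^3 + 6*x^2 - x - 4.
Gal(K/Q) = S_3 (symmetric group of order 6)

Compute the discriminant of x^3 + (6)*x^2 + (-1)*x + (-4): Δ = 3496. Since Δ is not a rational square, the Galois group is not contained in A_3; it must be the full S_3 (irreducibility of the cubic rules out anything smaller).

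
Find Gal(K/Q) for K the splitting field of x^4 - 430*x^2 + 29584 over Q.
Gal(K/Q) = Z/2Z (cyclic of order 2)

f factors as (x^2 - 344)(x^2 - 86), so the splitting field is K = Q(sqrt(344), sqrt(86)). The squarefree part of 344 is 86 and the squarefree part of 86 is also 86, so sqrt(344) and sqrt(86) are both rational multiples of sqrt(86). Hence Q(sqrt(344)) = Q(sqrt(86)) = Q(sqrt(86)), and the splitting field collapses to a single degree-2 extension with Galois group Z/2Z.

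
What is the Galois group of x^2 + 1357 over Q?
Gal(K/Q) = Z/2Z (cyclic of order 2)

x^2 + 1357 is irreducible over Q since -1357 is not a rational square. The splitting field Q(sqrt(-1357)) has degree 2 over Q, and its unique nontrivial automorphism is sqrt(-1357) ↦ -sqrt(-1357). Hence Gal(Q(sqrt(-1357))/Q) = Z/2Z.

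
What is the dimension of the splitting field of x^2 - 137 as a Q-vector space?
[K:Q] = 2

The polynomial x^2 - 137 is irreducible over Q since 137 is not a perfect square. Its splitting field is Q(sqrt(137)), which has degree 2 over Q.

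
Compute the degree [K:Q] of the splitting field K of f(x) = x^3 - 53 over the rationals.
[K:Q] = 6

x^3 - 53 has one real root r = 53^(1/3) and two complex roots r*zeta_3, r*zeta_3^2 where zeta_3 = e^(2*pi*i/3). The splitting field is Q(r, zeta_3). [Q(r):Q] = 3 and [Q(zeta_3):Q] = 2 with gcd = 1, so [Q(r, zeta_3):Q] = 3 * 2 = 6.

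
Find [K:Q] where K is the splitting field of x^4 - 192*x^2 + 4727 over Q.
[K:Q] = 4

f factors as (x^2 - 29)(x^2 - 163); the splitting field is K = Q(sqrt(29), sqrt(163)). Since 29, 163, and 4727 are all non-squares in Q, the three subfields Q(sqrt(29)), Q(sqrt(163)), Q(sqrt(4727)) are distinct degree-2 extensions, so [K:Q] = 4 (Klein four Galois group).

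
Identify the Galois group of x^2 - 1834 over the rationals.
Gal(K/Q) = Z/2Z (cyclic of order 2)

x^2 - 1834 is irreducible over Q since 1834 is not a rational square. The splitting field Q(sqrt(1834)) has degree 2 over Q, and its unique nontrivial automorphism is sqrt(1834) ↦ -sqrt(1834). Hence Gal(Q(sqrt(1834))/Q) = Z/2Z.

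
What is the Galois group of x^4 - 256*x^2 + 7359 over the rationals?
Gal(K/Q) = V_4 (Klein four-group, Z/2Z × Z/2Z)

f factors as (x^2 - 223)(x^2 - 33), so the splitting field is K = Q(sqrt(223), sqrt(33)). The elements 223, 33, 7359 are all non-squares in Q, so sqrt(223) and sqrt(33) generate independent quadratic extensions. Thus [K:Q] = 4 and Gal(K/Q) is generated by the two order-2 automorphisms sqrt(223) ↦ -sqrt(223) and sqrt(33) ↦ -sqrt(33), giving V_4.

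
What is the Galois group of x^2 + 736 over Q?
Gal(K/Q) = Z/2Z (cyclic of order 2)

x^2 + 736 is irreducible over Q since -736 is not a rational square. The splitting field Q(sqrt(-736)) has degree 2 over Q, and its unique nontrivial automorphism is sqrt(-736) ↦ -sqrt(-736). Hence Gal(Q(sqrt(-736))/Q) = Z/2Z.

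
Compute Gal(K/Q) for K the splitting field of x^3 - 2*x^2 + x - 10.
Gal(K/Q) = S_3 (symmetric group of order 6)

Compute the discriminant of x^3 + (-2)*x^2 + (1)*x + (-10): Δ = -2660. Since Δ is not a rational square, the Galois group is not contained in A_3; it must be the full S_3 (irreducibility of the cubic rules out anything smaller).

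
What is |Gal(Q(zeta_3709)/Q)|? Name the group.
|Gal(Q(zeta_3709)/Q)| = phi(3709) = 3708; group ≅ (Z/3709Z)^* ≅ Z/3708Z

The n-th cyclotomic polynomial Φ_3709(x) is the minimal polynomial of zeta_3709 over Q and has degree phi(3709) = 3708. So Q(zeta_3709) is a degree-3708 Galois extension with Galois group (Z/3709Z)^*. (Z/3709Z)^* is cyclic since 3709 is an odd prime power (or 4). Hence Gal(Q(zeta_3709)/Q) ≅ Z/3708Z.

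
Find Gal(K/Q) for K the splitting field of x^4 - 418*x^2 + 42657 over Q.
Gal(K/Q) = V_4 (Klein four-group, Z/2Z × Z/2Z)

f factors as (x^2 - 241)(x^2 - 177), so the splitting field is K = Q(sqrt(241), sqrt(177)). The elements 241, 177, 42657 are all non-squares in Q, so sqrt(241) and sqrt(177) generate independent quadratic extensions. Thus [K:Q] = 4 and Gal(K/Q) is generated by the two order-2 automorphisms sqrt(241) ↦ -sqrt(241) and sqrt(177) ↦ -sqrt(177), giving V_4.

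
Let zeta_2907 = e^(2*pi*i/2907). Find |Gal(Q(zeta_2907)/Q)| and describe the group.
|Gal(Q(zeta_2907)/Q)| = phi(2907) = 1728; group ≅ (Z/2907Z)^* ≅ Z/6Z × Z/16Z × Z/18Z

The n-th cyclotomic polynomial Φ_2907(x) is the minimal polynomial of zeta_2907 over Q and has degree phi(2907) = 1728. So Q(zeta_2907) is a degree-1728 Galois extension with Galois group (Z/2907Z)^*. By CRT, (Z/2907Z)^* ≅ (Z/9Z)^* × (Z/17Z)^* × (Z/19Z)^*. Each prime-power unit group is (Z/9Z)^* ≅ Z/6Z; (Z/17Z)^* ≅ Z/16Z; (Z/19Z)^* ≅ Z/18Z. Hence Gal(Q(zeta_2907)/Q) ≅ Z/6Z × Z/16Z × Z/18Z.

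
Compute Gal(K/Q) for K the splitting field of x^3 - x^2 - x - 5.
Gal(K/Q) = S_3 (symmetric group of order 6)

Compute the discriminant of x^3 + (-1)*x^2 + (-1)*x + (-5): Δ = -780. Since Δ is not a rational square, the Galois group is not contained in A_3; it must be the full S_3 (irreducibility of the cubic rules out anything smaller).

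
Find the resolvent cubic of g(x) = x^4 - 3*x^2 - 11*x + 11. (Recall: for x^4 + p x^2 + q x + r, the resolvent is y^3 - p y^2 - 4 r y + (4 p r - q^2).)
h(y) = y^3 + 3*y^2 - 44*y - 253

Identify coefficients: p = -3, q = -11, r = 11.
Plug into h(y) = y^3 - p y^2 - 4 r y + (4 p r - q^2):
  h(y) = y^3 - (-3) y^2 - 4*(11) y + (4*(-3)*(11) - (-11)^2)
       = y^3 + (3) y^2 + (-44) y + (-253).
Simplifying: h(y) = y^3 + 3*y^2 - 44*y - 253.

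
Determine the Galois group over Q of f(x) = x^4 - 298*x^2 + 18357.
Gal(K/Q) = V_4 (Klein four-group, Z/2Z × Z/2Z)

f factors as (x^2 - 211)(x^2 - 87), so the splitting field is K = Q(sqrt(211), sqrt(87)). The elements 211, 87, 18357 are all non-squares in Q, so sqrt(211) and sqrt(87) generate independent quadratic extensions. Thus [K:Q] = 4 and Gal(K/Q) is generated by the two order-2 automorphisms sqrt(211) ↦ -sqrt(211) and sqrt(87) ↦ -sqrt(87), giving V_4.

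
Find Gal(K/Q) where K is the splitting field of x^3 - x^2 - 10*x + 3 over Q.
Gal(K/Q) = S_3 (symmetric group of order 6)

Compute the discriminant of x^3 + (-1)*x^2 + (-10)*x + (3): Δ = 4409. Since Δ is not a rational square, the Galois group is not contained in A_3; it must be the full S_3 (irreducibility of the cubic rules out anything smaller).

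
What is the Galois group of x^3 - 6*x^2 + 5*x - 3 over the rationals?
Gal(K/Q) = S_3 (symmetric group of order 6)

Compute the discriminant of x^3 + (-6)*x^2 + (5)*x + (-3): Δ = -815. Since Δ is not a rational square, the Galois group is not contained in A_3; it must be the full S_3 (irreducibility of the cubic rules out anything smaller).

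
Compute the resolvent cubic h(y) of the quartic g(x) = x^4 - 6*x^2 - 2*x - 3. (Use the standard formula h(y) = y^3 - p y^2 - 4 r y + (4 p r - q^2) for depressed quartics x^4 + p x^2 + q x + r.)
h(y) = y^3 + 6*y^2 + 12*y + 68

Identify coefficients: p = -6, q = -2, r = -3.
Plug into h(y) = y^3 - p y^2 - 4 r y + (4 p r - q^2):
  h(y) = y^3 - (-6) y^2 - 4*(-3) y + (4*(-6)*(-3) - (-2)^2)
       = y^3 + (6) y^2 + (12) y + (68).
Simplifying: h(y) = y^3 + 6*y^2 + 12*y + 68.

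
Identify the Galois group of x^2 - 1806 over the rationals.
Gal(K/Q) = Z/2Z (cyclic of order 2)

x^2 - 1806 is irreducible over Q since 1806 is not a rational square. The splitting field Q(sqrt(1806)) has degree 2 over Q, and its unique nontrivial automorphism is sqrt(1806) ↦ -sqrt(1806). Hence Gal(Q(sqrt(1806))/Q) = Z/2Z.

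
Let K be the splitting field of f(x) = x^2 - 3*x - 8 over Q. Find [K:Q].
[K:Q] = 2

The discriminant of x^2 + (-3)*x + (-8) is b^2 - 4c = 9 - (-32) = 41. Since 41 is not a perfect square in Q, the polynomial is irreducible over Q. Its two roots generate a degree-2 extension, so [K:Q] = 2.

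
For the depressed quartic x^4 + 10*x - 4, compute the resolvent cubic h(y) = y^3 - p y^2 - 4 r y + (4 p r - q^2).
h(y) = y^3 + 16*y - 100

Identify coefficients: p = 0, q = 10, r = -4.
Plug into h(y) = y^3 - p y^2 - 4 r y + (4 p r - q^2):
  h(y) = y^3 - (0) y^2 - 4*(-4) y + (4*(0)*(-4) - (10)^2)
       = y^3 + (0) y^2 + (16) y + (-100).
Simplifying: h(y) = y^3 + 16*y - 100.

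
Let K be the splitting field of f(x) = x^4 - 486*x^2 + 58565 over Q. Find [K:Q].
[K:Q] = 4

f factors as (x^2 - 265)(x^2 - 221); the splitting field is K = Q(sqrt(265), sqrt(221)). Since 265, 221, and 58565 are all non-squares in Q, the three subfields Q(sqrt(265)), Q(sqrt(221)), Q(sqrt(58565)) are distinct degree-2 extensions, so [K:Q] = 4 (Klein four Galois group).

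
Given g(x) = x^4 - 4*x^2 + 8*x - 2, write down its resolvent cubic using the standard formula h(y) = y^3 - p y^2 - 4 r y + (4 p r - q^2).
h(y) = y^3 + 4*y^2 + 8*y - 32

Identify coefficients: p = -4, q = 8, r = -2.
Plug into h(y) = y^3 - p y^2 - 4 r y + (4 p r - q^2):
  h(y) = y^3 - (-4) y^2 - 4*(-2) y + (4*(-4)*(-2) - (8)^2)
       = y^3 + (4) y^2 + (8) y + (-32).
Simplifying: h(y) = y^3 + 4*y^2 + 8*y - 32.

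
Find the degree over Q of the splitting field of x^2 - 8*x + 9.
[K:Q] = 2

The discriminant of x^2 + (-8)*x + (9) is b^2 - 4c = 64 - (36) = 28. Since 28 is not a perfect square in Q, the polynomial is irreducible over Q. Its two roots generate a degree-2 extension, so [K:Q] = 2.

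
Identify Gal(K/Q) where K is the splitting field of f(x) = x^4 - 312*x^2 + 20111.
Gal(K/Q) = V_4 (Klein four-group, Z/2Z × Z/2Z)

f factors as (x^2 - 221)(x^2 - 91), so the splitting field is K = Q(sqrt(221), sqrt(91)). The elements 221, 91, 20111 are all non-squares in Q, so sqrt(221) and sqrt(91) generate independent quadratic extensions. Thus [K:Q] = 4 and Gal(K/Q) is generated by the two order-2 automorphisms sqrt(221) ↦ -sqrt(221) and sqrt(91) ↦ -sqrt(91), giving V_4.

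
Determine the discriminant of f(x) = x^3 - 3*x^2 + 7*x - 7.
Δ = -364

For x^3 + a x^2 + b x + c the discriminant is Δ = 18 a b c - 4 a^3 c + a^2 b^2 - 4 b^3 - 27 c^2.
Plug a = -3, b = 7, c = -7:
  18*(-3)*(7)*(-7) - 4*(-3)^3*(-7) + (-3)^2*(7)^2 - 4*(7)^3 - 27*(-7)^2
  = 2646 + (-756) + 441 + (-1372) + (-1323)
  = -364.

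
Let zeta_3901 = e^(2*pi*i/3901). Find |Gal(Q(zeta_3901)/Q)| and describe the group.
|Gal(Q(zeta_3901)/Q)| = phi(3901) = 3772; group ≅ (Z/3901Z)^* ≅ Z/46Z × Z/82Z

The n-th cyclotomic polynomial Φ_3901(x) is the minimal polynomial of zeta_3901 over Q and has degree phi(3901) = 3772. So Q(zeta_3901) is a degree-3772 Galois extension with Galois group (Z/3901Z)^*. By CRT, (Z/3901Z)^* ≅ (Z/47Z)^* × (Z/83Z)^*. Each prime-power unit group is (Z/47Z)^* ≅ Z/46Z; (Z/83Z)^* ≅ Z/82Z. Hence Gal(Q(zeta_3901)/Q) ≅ Z/46Z × Z/82Z.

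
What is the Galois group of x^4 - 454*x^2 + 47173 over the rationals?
Gal(K/Q) = V_4 (Klein four-group, Z/2Z × Z/2Z)

f factors as (x^2 - 293)(x^2 - 161), so the splitting field is K = Q(sqrt(293), sqrt(161)). The elements 293, 161, 47173 are all non-squares in Q, so sqrt(293) and sqrt(161) generate independent quadratic extensions. Thus [K:Q] = 4 and Gal(K/Q) is generated by the two order-2 automorphisms sqrt(293) ↦ -sqrt(293) and sqrt(161) ↦ -sqrt(161), giving V_4.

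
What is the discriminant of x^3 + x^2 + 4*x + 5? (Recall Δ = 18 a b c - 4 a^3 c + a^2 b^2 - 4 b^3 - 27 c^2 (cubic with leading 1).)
Δ = -575

For x^3 + a x^2 + b x + c the discriminant is Δ = 18 a b c - 4 a^3 c + a^2 b^2 - 4 b^3 - 27 c^2.
Plug a = 1, b = 4, c = 5:
  18*(1)*(4)*(5) - 4*(1)^3*(5) + (1)^2*(4)^2 - 4*(4)^3 - 27*(5)^2
  = 360 + (-20) + 16 + (-256) + (-675)
  = -575.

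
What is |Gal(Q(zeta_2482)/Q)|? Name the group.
|Gal(Q(zeta_2482)/Q)| = phi(2482) = 1152; group ≅ (Z/2482Z)^* ≅ Z/16Z × Z/72Z

The n-th cyclotomic polynomial Φ_2482(x) is the minimal polynomial of zeta_2482 over Q and has degree phi(2482) = 1152. So Q(zeta_2482) is a degree-1152 Galois extension with Galois group (Z/2482Z)^*. By CRT, (Z/2482Z)^* ≅ (Z/2Z)^* × (Z/17Z)^* × (Z/73Z)^*. Each prime-power unit group is (Z/2Z)^* ≅ trivial group (order 1); (Z/17Z)^* ≅ Z/16Z; (Z/73Z)^* ≅ Z/72Z. Hence Gal(Q(zeta_2482)/Q) ≅ Z/16Z × Z/72Z.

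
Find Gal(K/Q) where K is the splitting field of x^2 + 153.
Gal(K/Q) = Z/2Z (cyclic of order 2)

x^2 + 153 is irreducible over Q since -153 is not a rational square. The splitting field Q(sqrt(-153)) has degree 2 over Q, and its unique nontrivial automorphism is sqrt(-153) ↦ -sqrt(-153). Hence Gal(Q(sqrt(-153))/Q) = Z/2Z.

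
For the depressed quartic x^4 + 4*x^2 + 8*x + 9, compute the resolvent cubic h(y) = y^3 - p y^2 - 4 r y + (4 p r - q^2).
h(y) = y^3 - 4*y^2 - 36*y + 80

Identify coefficients: p = 4, q = 8, r = 9.
Plug into h(y) = y^3 - p y^2 - 4 r y + (4 p r - q^2):
  h(y) = y^3 - (4) y^2 - 4*(9) y + (4*(4)*(9) - (8)^2)
       = y^3 + (-4) y^2 + (-36) y + (80).
Simplifying: h(y) = y^3 - 4*y^2 - 36*y + 80.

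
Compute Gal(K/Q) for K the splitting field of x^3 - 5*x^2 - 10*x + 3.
Gal(K/Q) = S_3 (symmetric group of order 6)

Compute the discriminant of x^3 + (-5)*x^2 + (-10)*x + (3): Δ = 10457. Since Δ is not a rational square, the Galois group is not contained in A_3; it must be the full S_3 (irreducibility of the cubic rules out anything smaller).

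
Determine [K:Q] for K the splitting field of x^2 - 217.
[K:Q] = 2

The polynomial x^2 - 217 is irreducible over Q since 217 is not a perfect square. Its splitting field is Q(sqrt(217)), which has degree 2 over Q.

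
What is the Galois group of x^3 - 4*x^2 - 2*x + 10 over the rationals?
Gal(K/Q) = S_3 (symmetric group of order 6)

Compute the discriminant of x^3 + (-4)*x^2 + (-2)*x + (10): Δ = 1396. Since Δ is not a rational square, the Galois group is not contained in A_3; it must be the full S_3 (irreducibility of the cubic rules out anything smaller).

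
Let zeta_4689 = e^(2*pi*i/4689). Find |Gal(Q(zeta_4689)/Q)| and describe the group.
|Gal(Q(zeta_4689)/Q)| = phi(4689) = 3120; group ≅ (Z/4689Z)^* ≅ Z/6Z × Z/520Z

The n-th cyclotomic polynomial Φ_4689(x) is the minimal polynomial of zeta_4689 over Q and has degree phi(4689) = 3120. So Q(zeta_4689) is a degree-3120 Galois extension with Galois group (Z/4689Z)^*. By CRT, (Z/4689Z)^* ≅ (Z/9Z)^* × (Z/521Z)^*. Each prime-power unit group is (Z/9Z)^* ≅ Z/6Z; (Z/521Z)^* ≅ Z/520Z. Hence Gal(Q(zeta_4689)/Q) ≅ Z/6Z × Z/520Z.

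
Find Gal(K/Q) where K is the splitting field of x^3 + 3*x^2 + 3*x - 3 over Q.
Gal(K/Q) = S_3 (symmetric group of order 6)

Compute the discriminant of x^3 + (3)*x^2 + (3)*x + (-3): Δ = -432. Since Δ is not a rational square, the Galois group is not contained in A_3; it must be the full S_3 (irreducibility of the cubic rules out anything smaller).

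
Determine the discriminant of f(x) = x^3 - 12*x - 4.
Δ = 6480

For a depressed cubic x^3 + p x + q the discriminant is Δ = -4 p^3 - 27 q^2 = -4*(-12)^3 - 27*(-4)^2 = 6912 - 432 = 6480.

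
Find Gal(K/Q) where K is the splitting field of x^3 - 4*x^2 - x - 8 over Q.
Gal(K/Q) = S_3 (symmetric group of order 6)

Compute the discriminant of x^3 + (-4)*x^2 + (-1)*x + (-8): Δ = -4332. Since Δ is not a rational square, the Galois group is not contained in A_3; it must be the full S_3 (irreducibility of the cubic rules out anything smaller).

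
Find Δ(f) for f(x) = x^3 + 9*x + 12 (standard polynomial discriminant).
Δ = -6804

For a depressed cubic x^3 + p x + q the discriminant is Δ = -4 p^3 - 27 q^2 = -4*(9)^3 - 27*(12)^2 = -2916 - 3888 = -6804.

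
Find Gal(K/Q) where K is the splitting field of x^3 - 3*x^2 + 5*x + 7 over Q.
Gal(K/Q) = S_3 (symmetric group of order 6)

Compute the discriminant of x^3 + (-3)*x^2 + (5)*x + (7): Δ = -2732. Since Δ is not a rational square, the Galois group is not contained in A_3; it must be the full S_3 (irreducibility of the cubic rules out anything smaller).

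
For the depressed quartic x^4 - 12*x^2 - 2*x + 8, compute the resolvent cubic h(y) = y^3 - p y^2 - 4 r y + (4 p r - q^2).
h(y) = y^3 + 12*y^2 - 32*y - 388

Identify coefficients: p = -12, q = -2, r = 8.
Plug into h(y) = y^3 - p y^2 - 4 r y + (4 p r - q^2):
  h(y) = y^3 - (-12) y^2 - 4*(8) y + (4*(-12)*(8) - (-2)^2)
       = y^3 + (12) y^2 + (-32) y + (-388).
Simplifying: h(y) = y^3 + 12*y^2 - 32*y - 388.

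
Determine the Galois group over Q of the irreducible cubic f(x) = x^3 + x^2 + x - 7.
Gal(K/Q) = S_3 (symmetric group of order 6)

Compute the discriminant of x^3 + (1)*x^2 + (1)*x + (-7): Δ = -1424. Since Δ is not a rational square, the Galois group is not contained in A_3; it must be the full S_3 (irreducibility of the cubic rules out anything smaller).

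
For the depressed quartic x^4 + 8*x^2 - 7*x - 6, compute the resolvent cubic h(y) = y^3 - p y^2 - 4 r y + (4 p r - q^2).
h(y) = y^3 - 8*y^2 + 24*y - 241

Identify coefficients: p = 8, q = -7, r = -6.
Plug into h(y) = y^3 - p y^2 - 4 r y + (4 p r - q^2):
  h(y) = y^3 - (8) y^2 - 4*(-6) y + (4*(8)*(-6) - (-7)^2)
       = y^3 + (-8) y^2 + (24) y + (-241).
Simplifying: h(y) = y^3 - 8*y^2 + 24*y - 241.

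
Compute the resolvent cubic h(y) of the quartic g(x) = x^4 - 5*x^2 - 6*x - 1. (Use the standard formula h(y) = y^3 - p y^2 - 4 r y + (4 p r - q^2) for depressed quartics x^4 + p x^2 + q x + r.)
h(y) = y^3 + 5*y^2 + 4*y - 16

Identify coefficients: p = -5, q = -6, r = -1.
Plug into h(y) = y^3 - p y^2 - 4 r y + (4 p r - q^2):
  h(y) = y^3 - (-5) y^2 - 4*(-1) y + (4*(-5)*(-1) - (-6)^2)
       = y^3 + (5) y^2 + (4) y + (-16).
Simplifying: h(y) = y^3 + 5*y^2 + 4*y - 16.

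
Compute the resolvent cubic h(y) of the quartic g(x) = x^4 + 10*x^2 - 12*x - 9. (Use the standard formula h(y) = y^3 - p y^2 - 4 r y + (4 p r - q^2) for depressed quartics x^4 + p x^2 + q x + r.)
h(y) = y^3 - 10*y^2 + 36*y - 504

Identify coefficients: p = 10, q = -12, r = -9.
Plug into h(y) = y^3 - p y^2 - 4 r y + (4 p r - q^2):
  h(y) = y^3 - (10) y^2 - 4*(-9) y + (4*(10)*(-9) - (-12)^2)
       = y^3 + (-10) y^2 + (36) y + (-504).
Simplifying: h(y) = y^3 - 10*y^2 + 36*y - 504.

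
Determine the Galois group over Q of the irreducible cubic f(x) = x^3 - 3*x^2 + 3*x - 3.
Gal(K/Q) = S_3 (symmetric group of order 6)

Compute the discriminant of x^3 + (-3)*x^2 + (3)*x + (-3): Δ = -108. Since Δ is not a rational square, the Galois group is not contained in A_3; it must be the full S_3 (irreducibility of the cubic rules out anything smaller).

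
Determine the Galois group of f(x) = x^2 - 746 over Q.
Gal(K/Q) = Z/2Z (cyclic of order 2)

x^2 - 746 is irreducible over Q since 746 is not a rational square. The splitting field Q(sqrt(746)) has degree 2 over Q, and its unique nontrivial automorphism is sqrt(746) ↦ -sqrt(746). Hence Gal(Q(sqrt(746))/Q) = Z/2Z.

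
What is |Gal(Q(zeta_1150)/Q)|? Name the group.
|Gal(Q(zeta_1150)/Q)| = phi(1150) = 440; group ≅ (Z/1150Z)^* ≅ Z/20Z × Z/22Z

The n-th cyclotomic polynomial Φ_1150(x) is the minimal polynomial of zeta_1150 over Q and has degree phi(1150) = 440. So Q(zeta_1150) is a degree-440 Galois extension with Galois group (Z/1150Z)^*. By CRT, (Z/1150Z)^* ≅ (Z/2Z)^* × (Z/25Z)^* × (Z/23Z)^*. Each prime-power unit group is (Z/2Z)^* ≅ trivial group (order 1); (Z/25Z)^* ≅ Z/20Z; (Z/23Z)^* ≅ Z/22Z. Hence Gal(Q(zeta_1150)/Q) ≅ Z/20Z × Z/22Z.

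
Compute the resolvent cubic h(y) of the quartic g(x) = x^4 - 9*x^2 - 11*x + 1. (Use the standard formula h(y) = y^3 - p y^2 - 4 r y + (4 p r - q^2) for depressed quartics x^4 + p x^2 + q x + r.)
h(y) = y^3 + 9*y^2 - 4*y - 157

Identify coefficients: p = -9, q = -11, r = 1.
Plug into h(y) = y^3 - p y^2 - 4 r y + (4 p r - q^2):
  h(y) = y^3 - (-9) y^2 - 4*(1) y + (4*(-9)*(1) - (-11)^2)
       = y^3 + (9) y^2 + (-4) y + (-157).
Simplifying: h(y) = y^3 + 9*y^2 - 4*y - 157.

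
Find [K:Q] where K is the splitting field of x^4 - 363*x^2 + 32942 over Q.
[K:Q] = 4

f factors as (x^2 - 181)(x^2 - 182); the splitting field is K = Q(sqrt(181), sqrt(182)). Since 181, 182, and 32942 are all non-squares in Q, the three subfields Q(sqrt(181)), Q(sqrt(182)), Q(sqrt(32942)) are distinct degree-2 extensions, so [K:Q] = 4 (Klein four Galois group).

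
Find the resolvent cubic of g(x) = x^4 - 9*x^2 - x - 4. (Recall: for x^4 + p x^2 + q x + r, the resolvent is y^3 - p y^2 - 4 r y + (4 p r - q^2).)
h(y) = y^3 + 9*y^2 + 16*y + 143

Identify coefficients: p = -9, q = -1, r = -4.
Plug into h(y) = y^3 - p y^2 - 4 r y + (4 p r - q^2):
  h(y) = y^3 - (-9) y^2 - 4*(-4) y + (4*(-9)*(-4) - (-1)^2)
       = y^3 + (9) y^2 + (16) y + (143).
Simplifying: h(y) = y^3 + 9*y^2 + 16*y + 143.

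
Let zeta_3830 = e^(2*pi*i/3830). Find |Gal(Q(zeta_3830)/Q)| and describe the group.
|Gal(Q(zeta_3830)/Q)| = phi(3830) = 1528; group ≅ (Z/3830Z)^* ≅ Z/4Z × Z/382Z

The n-th cyclotomic polynomial Φ_3830(x) is the minimal polynomial of zeta_3830 over Q and has degree phi(3830) = 1528. So Q(zeta_3830) is a degree-1528 Galois extension with Galois group (Z/3830Z)^*. By CRT, (Z/3830Z)^* ≅ (Z/2Z)^* × (Z/5Z)^* × (Z/383Z)^*. Each prime-power unit group is (Z/2Z)^* ≅ trivial group (order 1); (Z/5Z)^* ≅ Z/4Z; (Z/383Z)^* ≅ Z/382Z. Hence Gal(Q(zeta_3830)/Q) ≅ Z/4Z × Z/382Z.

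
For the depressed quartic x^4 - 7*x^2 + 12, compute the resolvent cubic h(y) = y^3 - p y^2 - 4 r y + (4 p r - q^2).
h(y) = y^3 + 7*y^2 - 48*y - 336

Identify coefficients: p = -7, q = 0, r = 12.
Plug into h(y) = y^3 - p y^2 - 4 r y + (4 p r - q^2):
  h(y) = y^3 - (-7) y^2 - 4*(12) y + (4*(-7)*(12) - (0)^2)
       = y^3 + (7) y^2 + (-48) y + (-336).
Simplifying: h(y) = y^3 + 7*y^2 - 48*y - 336.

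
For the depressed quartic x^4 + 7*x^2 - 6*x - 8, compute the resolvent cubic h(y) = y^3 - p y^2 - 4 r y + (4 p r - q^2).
h(y) = y^3 - 7*y^2 + 32*y - 260

Identify coefficients: p = 7, q = -6, r = -8.
Plug into h(y) = y^3 - p y^2 - 4 r y + (4 p r - q^2):
  h(y) = y^3 - (7) y^2 - 4*(-8) y + (4*(7)*(-8) - (-6)^2)
       = y^3 + (-7) y^2 + (32) y + (-260).
Simplifying: h(y) = y^3 - 7*y^2 + 32*y - 260.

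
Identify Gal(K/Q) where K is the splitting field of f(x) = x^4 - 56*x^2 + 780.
Gal(K/Q) = V_4 (Klein four-group, Z/2Z × Z/2Z)

f factors as (x^2 - 26)(x^2 - 30), so the splitting field is K = Q(sqrt(26), sqrt(30)). The elements 26, 30, 780 are all non-squares in Q, so sqrt(26) and sqrt(30) generate independent quadratic extensions. Thus [K:Q] = 4 and Gal(K/Q) is generated by the two order-2 automorphisms sqrt(26) ↦ -sqrt(26) and sqrt(30) ↦ -sqrt(30), giving V_4.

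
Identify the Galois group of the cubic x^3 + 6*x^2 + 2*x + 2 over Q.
Gal(K/Q) = S_3 (symmetric group of order 6)

Compute the discriminant of x^3 + (6)*x^2 + (2)*x + (2): Δ = -1292. Since Δ is not a rational square, the Galois group is not contained in A_3; it must be the full S_3 (irreducibility of the cubic rules out anything smaller).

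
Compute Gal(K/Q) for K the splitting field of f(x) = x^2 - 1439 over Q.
Gal(K/Q) = Z/2Z (cyclic of order 2)

x^2 - 1439 is irreducible over Q since 1439 is not a rational square. The splitting field Q(sqrt(1439)) has degree 2 over Q, and its unique nontrivial automorphism is sqrt(1439) ↦ -sqrt(1439). Hence Gal(Q(sqrt(1439))/Q) = Z/2Z.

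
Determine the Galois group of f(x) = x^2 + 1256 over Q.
Gal(K/Q) = Z/2Z (cyclic of order 2)

x^2 + 1256 is irreducible over Q since -1256 is not a rational square. The splitting field Q(sqrt(-1256)) has degree 2 over Q, and its unique nontrivial automorphism is sqrt(-1256) ↦ -sqrt(-1256). Hence Gal(Q(sqrt(-1256))/Q) = Z/2Z.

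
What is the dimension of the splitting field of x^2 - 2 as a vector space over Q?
[K:Q] = 2

The discriminant of x^2 + (0)*x + (-2) is b^2 - 4c = 0 - (-8) = 8. Since 8 is not a perfect square in Q, the polynomial is irreducible over Q. Its two roots generate a degree-2 extension, so [K:Q] = 2.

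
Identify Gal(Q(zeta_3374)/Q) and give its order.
|Gal(Q(zeta_3374)/Q)| = phi(3374) = 1440; group ≅ (Z/3374Z)^* ≅ Z/6Z × Z/240Z

The n-th cyclotomic polynomial Φ_3374(x) is the minimal polynomial of zeta_3374 over Q and has degree phi(3374) = 1440. So Q(zeta_3374) is a degree-1440 Galois extension with Galois group (Z/3374Z)^*. By CRT, (Z/3374Z)^* ≅ (Z/2Z)^* × (Z/7Z)^* × (Z/241Z)^*. Each prime-power unit group is (Z/2Z)^* ≅ trivial group (order 1); (Z/7Z)^* ≅ Z/6Z; (Z/241Z)^* ≅ Z/240Z. Hence Gal(Q(zeta_3374)/Q) ≅ Z/6Z × Z/240Z.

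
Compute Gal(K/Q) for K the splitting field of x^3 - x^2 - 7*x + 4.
Gal(K/Q) = S_3 (symmetric group of order 6)

Compute the discriminant of x^3 + (-1)*x^2 + (-7)*x + (4): Δ = 1509. Since Δ is not a rational square, the Galois group is not contained in A_3; it must be the full S_3 (irreducibility of the cubic rules out anything smaller).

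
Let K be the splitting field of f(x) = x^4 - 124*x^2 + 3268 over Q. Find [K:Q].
[K:Q] = 4

f factors as (x^2 - 86)(x^2 - 38); the splitting field is K = Q(sqrt(86), sqrt(38)). Since 86, 38, and 3268 are all non-squares in Q, the three subfields Q(sqrt(86)), Q(sqrt(38)), Q(sqrt(3268)) are distinct degree-2 extensions, so [K:Q] = 4 (Klein four Galois group).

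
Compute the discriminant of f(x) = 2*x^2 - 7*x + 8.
Δ = -15

For a quadratic a x^2 + b x + c the discriminant is Δ = b^2 - 4ac = (-7)^2 - 4*(2)*(8) = 49 - (64) = -15.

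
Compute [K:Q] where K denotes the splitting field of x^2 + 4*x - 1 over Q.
[K:Q] = 2

The discriminant of x^2 + (4)*x + (-1) is b^2 - 4c = 16 - (-4) = 20. Since 20 is not a perfect square in Q, the polynomial is irreducible over Q. Its two roots generate a degree-2 extension, so [K:Q] = 2.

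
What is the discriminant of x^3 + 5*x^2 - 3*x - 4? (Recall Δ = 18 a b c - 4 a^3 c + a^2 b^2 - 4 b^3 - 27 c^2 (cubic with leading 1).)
Δ = 2981

For x^3 + a x^2 + b x + c the discriminant is Δ = 18 a b c - 4 a^3 c + a^2 b^2 - 4 b^3 - 27 c^2.
Plug a = 5, b = -3, c = -4:
  18*(5)*(-3)*(-4) - 4*(5)^3*(-4) + (5)^2*(-3)^2 - 4*(-3)^3 - 27*(-4)^2
  = 1080 + (2000) + 225 + (108) + (-432)
  = 2981.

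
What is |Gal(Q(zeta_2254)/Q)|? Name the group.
|Gal(Q(zeta_2254)/Q)| = phi(2254) = 924; group ≅ (Z/2254Z)^* ≅ Z/22Z × Z/42Z

The n-th cyclotomic polynomial Φ_2254(x) is the minimal polynomial of zeta_2254 over Q and has degree phi(2254) = 924. So Q(zeta_2254) is a degree-924 Galois extension with Galois group (Z/2254Z)^*. By CRT, (Z/2254Z)^* ≅ (Z/2Z)^* × (Z/49Z)^* × (Z/23Z)^*. Each prime-power unit group is (Z/2Z)^* ≅ trivial group (order 1); (Z/49Z)^* ≅ Z/42Z; (Z/23Z)^* ≅ Z/22Z. Hence Gal(Q(zeta_2254)/Q) ≅ Z/22Z × Z/42Z.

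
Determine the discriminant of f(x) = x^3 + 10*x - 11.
Δ = -7267

For a depressed cubic x^3 + p x + q the discriminant is Δ = -4 p^3 - 27 q^2 = -4*(10)^3 - 27*(-11)^2 = -4000 - 3267 = -7267.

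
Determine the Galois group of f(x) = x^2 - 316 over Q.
Gal(K/Q) = Z/2Z (cyclic of order 2)

x^2 - 316 is irreducible over Q since 316 is not a rational square. The splitting field Q(sqrt(316)) has degree 2 over Q, and its unique nontrivial automorphism is sqrt(316) ↦ -sqrt(316). Hence Gal(Q(sqrt(316))/Q) = Z/2Z.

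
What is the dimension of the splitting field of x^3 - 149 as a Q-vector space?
[K:Q] = 6

x^3 - 149 has one real root r = 149^(1/3) and two complex roots r*zeta_3, r*zeta_3^2 where zeta_3 = e^(2*pi*i/3). The splitting field is Q(r, zeta_3). [Q(r):Q] = 3 and [Q(zeta_3):Q] = 2 with gcd = 1, so [Q(r, zeta_3):Q] = 3 * 2 = 6.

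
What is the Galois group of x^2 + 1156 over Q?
Gal(K/Q) = Z/2Z (cyclic of order 2)

x^2 + 1156 is irreducible over Q since -1156 is not a rational square. The splitting field Q(sqrt(-1156)) has degree 2 over Q, and its unique nontrivial automorphism is sqrt(-1156) ↦ -sqrt(-1156). Hence Gal(Q(sqrt(-1156))/Q) = Z/2Z.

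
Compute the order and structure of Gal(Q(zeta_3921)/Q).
|Gal(Q(zeta_3921)/Q)| = phi(3921) = 2612; group ≅ (Z/3921Z)^* ≅ Z/2Z × Z/1306Z

The n-th cyclotomic polynomial Φ_3921(x) is the minimal polynomial of zeta_3921 over Q and has degree phi(3921) = 2612. So Q(zeta_3921) is a degree-2612 Galois extension with Galois group (Z/3921Z)^*. By CRT, (Z/3921Z)^* ≅ (Z/3Z)^* × (Z/1307Z)^*. Each prime-power unit group is (Z/3Z)^* ≅ Z/2Z; (Z/1307Z)^* ≅ Z/1306Z. Hence Gal(Q(zeta_3921)/Q) ≅ Z/2Z × Z/1306Z.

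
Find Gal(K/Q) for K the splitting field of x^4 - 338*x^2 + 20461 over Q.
Gal(K/Q) = V_4 (Klein four-group, Z/2Z × Z/2Z)

f factors as (x^2 - 79)(x^2 - 259), so the splitting field is K = Q(sqrt(79), sqrt(259)). The elements 79, 259, 20461 are all non-squares in Q, so sqrt(79) and sqrt(259) generate independent quadratic extensions. Thus [K:Q] = 4 and Gal(K/Q) is generated by the two order-2 automorphisms sqrt(79) ↦ -sqrt(79) and sqrt(259) ↦ -sqrt(259), giving V_4.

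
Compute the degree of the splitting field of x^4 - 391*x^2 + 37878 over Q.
[K:Q] = 4

f factors as (x^2 - 214)(x^2 - 177); the splitting field is K = Q(sqrt(214), sqrt(177)). Since 214, 177, and 37878 are all non-squares in Q, the three subfields Q(sqrt(214)), Q(sqrt(177)), Q(sqrt(37878)) are distinct degree-2 extensions, so [K:Q] = 4 (Klein four Galois group).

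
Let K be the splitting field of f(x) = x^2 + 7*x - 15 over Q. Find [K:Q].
[K:Q] = 2

The discriminant of x^2 + (7)*x + (-15) is b^2 - 4c = 49 - (-60) = 109. Since 109 is not a perfect square in Q, the polynomial is irreducible over Q. Its two roots generate a degree-2 extension, so [K:Q] = 2.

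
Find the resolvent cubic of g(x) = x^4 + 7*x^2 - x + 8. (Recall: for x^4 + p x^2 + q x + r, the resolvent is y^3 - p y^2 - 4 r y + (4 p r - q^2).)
h(y) = y^3 - 7*y^2 - 32*y + 223

Identify coefficients: p = 7, q = -1, r = 8.
Plug into h(y) = y^3 - p y^2 - 4 r y + (4 p r - q^2):
  h(y) = y^3 - (7) y^2 - 4*(8) y + (4*(7)*(8) - (-1)^2)
       = y^3 + (-7) y^2 + (-32) y + (223).
Simplifying: h(y) = y^3 - 7*y^2 - 32*y + 223.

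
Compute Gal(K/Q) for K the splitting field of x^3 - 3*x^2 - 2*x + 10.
Gal(K/Q) = S_3 (symmetric group of order 6)

Compute the discriminant of x^3 + (-3)*x^2 + (-2)*x + (10): Δ = -472. Since Δ is not a rational square, the Galois group is not contained in A_3; it must be the full S_3 (irreducibility of the cubic rules out anything smaller).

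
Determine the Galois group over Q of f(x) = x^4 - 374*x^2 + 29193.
Gal(K/Q) = V_4 (Klein four-group, Z/2Z × Z/2Z)

f factors as (x^2 - 111)(x^2 - 263), so the splitting field is K = Q(sqrt(111), sqrt(263)). The elements 111, 263, 29193 are all non-squares in Q, so sqrt(111) and sqrt(263) generate independent quadratic extensions. Thus [K:Q] = 4 and Gal(K/Q) is generated by the two order-2 automorphisms sqrt(111) ↦ -sqrt(111) and sqrt(263) ↦ -sqrt(263), giving V_4.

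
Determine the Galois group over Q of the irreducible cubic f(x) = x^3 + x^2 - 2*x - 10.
Gal(K/Q) = S_3 (symmetric group of order 6)

Compute the discriminant of x^3 + (1)*x^2 + (-2)*x + (-10): Δ = -2264. Since Δ is not a rational square, the Galois group is not contained in A_3; it must be the full S_3 (irreducibility of the cubic rules out anything smaller).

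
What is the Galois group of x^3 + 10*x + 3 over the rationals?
Gal(K/Q) = S_3 (symmetric group of order 6)

Compute the discriminant of x^3 + (0)*x^2 + (10)*x + (3): Δ = -4243. Since Δ is not a rational square, the Galois group is not contained in A_3; it must be the full S_3 (irreducibility of the cubic rules out anything smaller).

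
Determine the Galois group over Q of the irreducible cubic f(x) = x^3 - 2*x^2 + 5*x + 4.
Gal(K/Q) = S_3 (symmetric group of order 6)

Compute the discriminant of x^3 + (-2)*x^2 + (5)*x + (4): Δ = -1424. Since Δ is not a rational square, the Galois group is not contained in A_3; it must be the full S_3 (irreducibility of the cubic rules out anything smaller).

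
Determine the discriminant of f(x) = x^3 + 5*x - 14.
Δ = -5792

For a depressed cubic x^3 + p x + q the discriminant is Δ = -4 p^3 - 27 q^2 = -4*(5)^3 - 27*(-14)^2 = -500 - 5292 = -5792.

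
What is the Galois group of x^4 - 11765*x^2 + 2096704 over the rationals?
Gal(K/Q) = Z/2Z (cyclic of order 2)

f factors as (x^2 - 11584)(x^2 - 181), so the splitting field is K = Q(sqrt(11584), sqrt(181)). The squarefree part of 11584 is 181 and the squarefree part of 181 is also 181, so sqrt(11584) and sqrt(181) are both rational multiples of sqrt(181). Hence Q(sqrt(11584)) = Q(sqrt(181)) = Q(sqrt(181)), and the splitting field collapses to a single degree-2 extension with Galois group Z/2Z.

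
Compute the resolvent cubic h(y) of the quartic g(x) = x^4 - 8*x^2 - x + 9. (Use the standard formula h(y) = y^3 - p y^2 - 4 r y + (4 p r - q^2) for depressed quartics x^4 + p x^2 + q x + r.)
h(y) = y^3 + 8*y^2 - 36*y - 289

Identify coefficients: p = -8, q = -1, r = 9.
Plug into h(y) = y^3 - p y^2 - 4 r y + (4 p r - q^2):
  h(y) = y^3 - (-8) y^2 - 4*(9) y + (4*(-8)*(9) - (-1)^2)
       = y^3 + (8) y^2 + (-36) y + (-289).
Simplifying: h(y) = y^3 + 8*y^2 - 36*y - 289.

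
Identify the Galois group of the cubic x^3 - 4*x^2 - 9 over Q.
Gal(K/Q) = S_3 (symmetric group of order 6)

Compute the discriminant of x^3 + (-4)*x^2 + (0)*x + (-9): Δ = -4491. Since Δ is not a rational square, the Galois group is not contained in A_3; it must be the full S_3 (irreducibility of the cubic rules out anything smaller).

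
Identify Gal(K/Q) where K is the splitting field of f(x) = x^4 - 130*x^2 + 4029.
Gal(K/Q) = V_4 (Klein four-group, Z/2Z × Z/2Z)

f factors as (x^2 - 51)(x^2 - 79), so the splitting field is K = Q(sqrt(51), sqrt(79)). The elements 51, 79, 4029 are all non-squares in Q, so sqrt(51) and sqrt(79) generate independent quadratic extensions. Thus [K:Q] = 4 and Gal(K/Q) is generated by the two order-2 automorphisms sqrt(51) ↦ -sqrt(51) and sqrt(79) ↦ -sqrt(79), giving V_4.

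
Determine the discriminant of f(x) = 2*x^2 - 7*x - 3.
Δ = 73

For a quadratic a x^2 + b x + c the discriminant is Δ = b^2 - 4ac = (-7)^2 - 4*(2)*(-3) = 49 - (-24) = 73.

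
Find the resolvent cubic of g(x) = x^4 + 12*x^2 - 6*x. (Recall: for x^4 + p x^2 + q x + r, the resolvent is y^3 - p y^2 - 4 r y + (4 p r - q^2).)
h(y) = y^3 - 12*y^2 - 36

Identify coefficients: p = 12, q = -6, r = 0.
Plug into h(y) = y^3 - p y^2 - 4 r y + (4 p r - q^2):
  h(y) = y^3 - (12) y^2 - 4*(0) y + (4*(12)*(0) - (-6)^2)
       = y^3 + (-12) y^2 + (0) y + (-36).
Simplifying: h(y) = y^3 - 12*y^2 - 36.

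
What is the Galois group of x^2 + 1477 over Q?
Gal(K/Q) = Z/2Z (cyclic of order 2)

x^2 + 1477 is irreducible over Q since -1477 is not a rational square. The splitting field Q(sqrt(-1477)) has degree 2 over Q, and its unique nontrivial automorphism is sqrt(-1477) ↦ -sqrt(-1477). Hence Gal(Q(sqrt(-1477))/Q) = Z/2Z.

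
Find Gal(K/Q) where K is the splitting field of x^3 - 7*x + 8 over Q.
Gal(K/Q) = S_3 (symmetric group of order 6)

Compute the discriminant of x^3 + (0)*x^2 + (-7)*x + (8): Δ = -356. Since Δ is not a rational square, the Galois group is not contained in A_3; it must be the full S_3 (irreducibility of the cubic rules out anything smaller).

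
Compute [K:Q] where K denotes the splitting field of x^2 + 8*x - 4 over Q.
[K:Q] = 2

The discriminant of x^2 + (8)*x + (-4) is b^2 - 4c = 64 - (-16) = 80. Since 80 is not a perfect square in Q, the polynomial is irreducible over Q. Its two roots generate a degree-2 extension, so [K:Q] = 2.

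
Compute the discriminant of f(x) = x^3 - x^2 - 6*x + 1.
Δ = 985

For x^3 + a x^2 + b x + c the discriminant is Δ = 18 a b c - 4 a^3 c + a^2 b^2 - 4 b^3 - 27 c^2.
Plug a = -1, b = -6, c = 1:
  18*(-1)*(-6)*(1) - 4*(-1)^3*(1) + (-1)^2*(-6)^2 - 4*(-6)^3 - 27*(1)^2
  = 108 + (4) + 36 + (864) + (-27)
  = 985.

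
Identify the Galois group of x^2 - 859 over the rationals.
Gal(K/Q) = Z/2Z (cyclic of order 2)

x^2 - 859 is irreducible over Q since 859 is not a rational square. The splitting field Q(sqrt(859)) has degree 2 over Q, and its unique nontrivial automorphism is sqrt(859) ↦ -sqrt(859). Hence Gal(Q(sqrt(859))/Q) = Z/2Z.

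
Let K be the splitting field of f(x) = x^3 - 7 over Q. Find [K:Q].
[K:Q] = 6

x^3 - 7 has one real root r = 7^(1/3) and two complex roots r*zeta_3, r*zeta_3^2 where zeta_3 = e^(2*pi*i/3). The splitting field is Q(r, zeta_3). [Q(r):Q] = 3 and [Q(zeta_3):Q] = 2 with gcd = 1, so [Q(r, zeta_3):Q] = 3 * 2 = 6.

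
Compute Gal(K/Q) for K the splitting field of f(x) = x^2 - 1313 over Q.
Gal(K/Q) = Z/2Z (cyclic of order 2)

x^2 - 1313 is irreducible over Q since 1313 is not a rational square. The splitting field Q(sqrt(1313)) has degree 2 over Q, and its unique nontrivial automorphism is sqrt(1313) ↦ -sqrt(1313). Hence Gal(Q(sqrt(1313))/Q) = Z/2Z.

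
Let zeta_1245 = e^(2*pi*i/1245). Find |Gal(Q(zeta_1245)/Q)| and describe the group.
|Gal(Q(zeta_1245)/Q)| = phi(1245) = 656; group ≅ (Z/1245Z)^* ≅ Z/2Z × Z/4Z × Z/82Z

The n-th cyclotomic polynomial Φ_1245(x) is the minimal polynomial of zeta_1245 over Q and has degree phi(1245) = 656. So Q(zeta_1245) is a degree-656 Galois extension with Galois group (Z/1245Z)^*. By CRT, (Z/1245Z)^* ≅ (Z/3Z)^* × (Z/5Z)^* × (Z/83Z)^*. Each prime-power unit group is (Z/3Z)^* ≅ Z/2Z; (Z/5Z)^* ≅ Z/4Z; (Z/83Z)^* ≅ Z/82Z. Hence Gal(Q(zeta_1245)/Q) ≅ Z/2Z × Z/4Z × Z/82Z.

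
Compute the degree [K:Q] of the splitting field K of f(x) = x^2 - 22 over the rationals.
[K:Q] = 2

The polynomial x^2 - 22 is irreducible over Q since 22 is not a perfect square. Its splitting field is Q(sqrt(22)), which has degree 2 over Q.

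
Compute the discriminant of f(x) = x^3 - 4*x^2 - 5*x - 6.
Δ = -3768

For x^3 + a x^2 + b x + c the discriminant is Δ = 18 a b c - 4 a^3 c + a^2 b^2 - 4 b^3 - 27 c^2.
Plug a = -4, b = -5, c = -6:
  18*(-4)*(-5)*(-6) - 4*(-4)^3*(-6) + (-4)^2*(-5)^2 - 4*(-5)^3 - 27*(-6)^2
  = -2160 + (-1536) + 400 + (500) + (-972)
  = -3768.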